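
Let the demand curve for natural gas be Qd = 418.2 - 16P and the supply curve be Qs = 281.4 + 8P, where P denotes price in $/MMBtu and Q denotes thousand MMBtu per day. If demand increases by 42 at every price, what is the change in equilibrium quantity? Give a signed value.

ΔQ = 14

Equating demand and supply, 418.2 - 16P = 281.4 + 8P gives 24P = 136.8, so P* = 5.7.
Plugging P* into demand: Q* = 418.2 - 16(5.7) = 327.
After the shift, demand is Qd = 460.2 - 16P.
The new intersection has 178.8 = 24P, i.e. P = 7.45, Q = 341.
ΔQ = 341 - 327 = 14.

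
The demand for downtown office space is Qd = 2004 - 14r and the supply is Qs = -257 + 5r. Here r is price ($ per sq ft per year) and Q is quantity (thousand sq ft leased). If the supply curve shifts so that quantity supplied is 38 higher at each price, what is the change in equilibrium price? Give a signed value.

The market clears where 2004 - 14r = -257 + 5r. Rearranging, 19r = 2261, hence r* = 119.
Plugging r* into demand: Q* = 2004 - 14(119) = 338.
After the shift, supply is Qs = -219 + 5r.
Re-solving, 19r = 2223 gives r = 117 and Q = 366.
Δr = 117 - 119 = -2.

Δr = -2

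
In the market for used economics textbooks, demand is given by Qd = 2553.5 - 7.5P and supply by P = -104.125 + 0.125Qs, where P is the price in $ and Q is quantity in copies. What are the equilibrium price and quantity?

Inverting to quantity form: Qs = 833 + 8P.
The market clears where 2553.5 - 7.5P = 833 + 8P. Rearranging, 15.5P = 1720.5, hence P* = 111.
Then Q* = 2553.5 - 7.5(111) = 1721.

P* = 111, Q* = 1721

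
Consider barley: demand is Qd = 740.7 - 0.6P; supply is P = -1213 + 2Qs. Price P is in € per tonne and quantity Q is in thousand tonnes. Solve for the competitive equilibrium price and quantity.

P* = 122, Q* = 667.5

In direct form, Qs = 606.5 + 0.5P.
Set Qd = Qs: 740.7 - 0.6P = 606.5 + 0.5P, so 134.2 = 1.1P and P* = 122.
Substitute back: Q* = 740.7 - 0.6(122) = 667.5.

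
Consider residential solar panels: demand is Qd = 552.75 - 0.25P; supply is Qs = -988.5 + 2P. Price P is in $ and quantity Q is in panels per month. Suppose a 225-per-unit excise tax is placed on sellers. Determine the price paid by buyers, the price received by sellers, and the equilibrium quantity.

With a tax of 225 on sellers, they supply based on the net price P_s = P_b - 225, so Qs = -1438.5 + 2P_b.
Market clearing requires 552.75 - 0.25P_b = -1438.5 + 2P_b; hence 1991.25 = 2.25P_b and P_b = 885.
So P_s = 660 and the quantity traded is Q = 552.75 - 0.25(885) = 331.5.

P_b = 885, P_s = 660, Q = 331.5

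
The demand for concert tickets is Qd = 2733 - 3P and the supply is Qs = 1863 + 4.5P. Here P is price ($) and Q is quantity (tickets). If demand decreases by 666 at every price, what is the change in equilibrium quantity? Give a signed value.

ΔQ = -399.6

At equilibrium Qd = Qs, so 2733 - 3P = 1863 + 4.5P; collecting terms, 870 = 7.5P and P* = 116.
Plugging P* into demand: Q* = 2733 - 3(116) = 2385.
After the shift, demand is Qd = 2067 - 3P.
Re-solving, 7.5P = 204 gives P = 27.2 and Q = 1985.4.
ΔQ = 1985.4 - 2385 = -399.6.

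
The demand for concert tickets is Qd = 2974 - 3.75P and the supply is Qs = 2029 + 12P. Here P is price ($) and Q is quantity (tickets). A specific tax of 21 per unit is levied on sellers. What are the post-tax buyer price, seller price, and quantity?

With a tax of 21 on sellers, they supply based on the net price P_s = P_b - 21, so Qs = 1777 + 12P_b.
Set Qd = Qs: 2974 - 3.75P_b = 1777 + 12P_b, so 1197 = 15.75P_b and P_b = 76.
Then P_s = 76 - 21 = 55 and Q = 2974 - 3.75(76) = 2689.

P_b = 76, P_s = 55, Q = 2689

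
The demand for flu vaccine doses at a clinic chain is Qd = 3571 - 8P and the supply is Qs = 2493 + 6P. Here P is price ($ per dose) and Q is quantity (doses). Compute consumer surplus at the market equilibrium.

Consumer surplus = 545751.5625

At equilibrium Qd = Qs, so 3571 - 8P = 2493 + 6P; collecting terms, 1078 = 14P and P* = 77.
From the demand curve, Q* = 3571 - 8(77) = 2955.
Demand choke price (Qd = 0): P = 3571/8 = 446.375. Consumer surplus = ½ × (446.375 - 77) × 2955 = 545751.5625.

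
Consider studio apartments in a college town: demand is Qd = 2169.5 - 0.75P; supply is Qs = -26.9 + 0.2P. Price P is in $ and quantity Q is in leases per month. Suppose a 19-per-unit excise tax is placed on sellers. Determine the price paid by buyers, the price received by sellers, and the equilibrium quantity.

The tax drives a wedge P_b - P_s = 19. Substituting P_s = P_b - 19 into supply: Qs = -30.7 + 0.2P_b.
Market clearing requires 2169.5 - 0.75P_b = -30.7 + 0.2P_b; hence 2200.2 = 0.95P_b and P_b = 2316.
So P_s = 2297 and the quantity traded is Q = 2169.5 - 0.75(2316) = 432.5.

P_b = 2316, P_s = 2297, Q = 432.5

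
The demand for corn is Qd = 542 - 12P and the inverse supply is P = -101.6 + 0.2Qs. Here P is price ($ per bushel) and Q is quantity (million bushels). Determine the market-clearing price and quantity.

P* = 2, Q* = 518

Solving each curve for Q: Qs = 508 + 5P.
Set Qd = Qs: 542 - 12P = 508 + 5P, so 34 = 17P and P* = 2.
Substitute back: Q* = 542 - 12(2) = 518.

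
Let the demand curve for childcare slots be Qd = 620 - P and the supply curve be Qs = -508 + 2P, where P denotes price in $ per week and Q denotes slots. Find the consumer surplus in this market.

Consumer surplus = 29768

The market clears where 620 - P = -508 + 2P. Rearranging, 3P = 1128, hence P* = 376.
Then Q* = 620 - 376 = 244.
Demand choke price (Qd = 0): P = 620. Consumer surplus = ½ × (620 - 376) × 244 = 29768.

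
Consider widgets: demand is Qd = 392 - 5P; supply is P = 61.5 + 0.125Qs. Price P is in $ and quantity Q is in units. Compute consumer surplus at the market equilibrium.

Consumer surplus = 270.4

In direct form, Qs = -492 + 8P.
At equilibrium Qd = Qs, so 392 - 5P = -492 + 8P; collecting terms, 884 = 13P and P* = 68.
Plugging P* into demand: Q* = 392 - 5(68) = 52.
Demand choke price (Qd = 0): P = 392/5 = 78.4. Consumer surplus = ½ × (78.4 - 68) × 52 = 270.4.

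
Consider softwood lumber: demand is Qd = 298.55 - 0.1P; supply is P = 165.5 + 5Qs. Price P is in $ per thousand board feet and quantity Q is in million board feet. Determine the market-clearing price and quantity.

P* = 1105.5, Q* = 188

Solving each curve for Q: Qs = -33.1 + 0.2P.
The market clears where 298.55 - 0.1P = -33.1 + 0.2P. Rearranging, 0.3P = 331.65, hence P* = 1105.5.
Substitute back: Q* = 298.55 - 0.1(1105.5) = 188.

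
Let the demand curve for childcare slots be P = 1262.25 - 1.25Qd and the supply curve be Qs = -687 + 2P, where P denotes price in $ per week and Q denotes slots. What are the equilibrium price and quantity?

P* = 606, Q* = 525

Rewriting in direct form: Qd = 1009.8 - 0.8P.
Set Qd = Qs: 1009.8 - 0.8P = -687 + 2P, so 1696.8 = 2.8P and P* = 606.
Then Q* = 1009.8 - 0.8(606) = 525.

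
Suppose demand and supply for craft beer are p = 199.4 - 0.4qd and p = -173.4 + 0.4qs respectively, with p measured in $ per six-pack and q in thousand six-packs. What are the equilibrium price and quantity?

p* = 13, q* = 466

In direct form, qd = 498.5 - 2.5p and qs = 433.5 + 2.5p.
At equilibrium qd = qs, so 498.5 - 2.5p = 433.5 + 2.5p; collecting terms, 65 = 5p and p* = 13.
Plugging p* into demand: q* = 498.5 - 2.5(13) = 466.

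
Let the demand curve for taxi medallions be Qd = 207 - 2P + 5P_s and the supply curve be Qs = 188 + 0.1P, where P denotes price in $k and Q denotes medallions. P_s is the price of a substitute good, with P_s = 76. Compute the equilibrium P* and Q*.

With P_s = 76, demand is Qd = 587 - 2P.
The market clears where 587 - 2P = 188 + 0.1P. Rearranging, 2.1P = 399, hence P* = 190.
Plugging P* into demand: Q* = 587 - 2(190) = 207.

P* = 190, Q* = 207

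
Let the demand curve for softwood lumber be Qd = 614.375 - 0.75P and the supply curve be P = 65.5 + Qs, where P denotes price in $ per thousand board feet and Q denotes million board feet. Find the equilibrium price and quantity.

P* = 388.5, Q* = 323

In direct form, Qs = -65.5 + P.
At equilibrium Qd = Qs, so 614.375 - 0.75P = -65.5 + P; collecting terms, 679.875 = 1.75P and P* = 388.5.
Substitute back: Q* = 614.375 - 0.75(388.5) = 323.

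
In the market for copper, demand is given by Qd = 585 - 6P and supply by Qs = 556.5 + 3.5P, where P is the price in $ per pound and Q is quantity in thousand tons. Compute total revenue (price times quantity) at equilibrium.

The market clears where 585 - 6P = 556.5 + 3.5P. Rearranging, 9.5P = 28.5, hence P* = 3.
From the demand curve, Q* = 585 - 6(3) = 567.
Total revenue = P* × Q* = 3 × 567 = 1701.

Total revenue = 1701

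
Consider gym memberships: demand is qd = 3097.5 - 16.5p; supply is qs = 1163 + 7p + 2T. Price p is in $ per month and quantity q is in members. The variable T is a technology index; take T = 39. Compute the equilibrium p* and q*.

With T = 39, supply is qs = 1241 + 7p.
Set qd = qs: 3097.5 - 16.5p = 1241 + 7p, so 1856.5 = 23.5p and p* = 79.
Plugging p* into demand: q* = 3097.5 - 16.5(79) = 1794.

p* = 79, q* = 1794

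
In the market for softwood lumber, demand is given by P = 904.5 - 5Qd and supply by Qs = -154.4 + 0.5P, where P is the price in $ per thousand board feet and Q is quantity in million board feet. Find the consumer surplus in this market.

Consumer surplus = 18105.025

Inverting to quantity form: Qd = 180.9 - 0.2P.
Equating demand and supply, 180.9 - 0.2P = -154.4 + 0.5P gives 0.7P = 335.3, so P* = 479.
Substitute back: Q* = 180.9 - 0.2(479) = 85.1.
Demand choke price (Qd = 0): P = 180.9/0.2 = 904.5. Consumer surplus = ½ × (904.5 - 479) × 85.1 = 18105.025.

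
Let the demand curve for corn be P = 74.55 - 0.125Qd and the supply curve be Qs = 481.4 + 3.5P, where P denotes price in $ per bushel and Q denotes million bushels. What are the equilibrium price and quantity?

P* = 10, Q* = 516.4

Inverting to quantity form: Qd = 596.4 - 8P.
Set Qd = Qs: 596.4 - 8P = 481.4 + 3.5P, so 115 = 11.5P and P* = 10.
Plugging P* into demand: Q* = 596.4 - 8(10) = 516.4.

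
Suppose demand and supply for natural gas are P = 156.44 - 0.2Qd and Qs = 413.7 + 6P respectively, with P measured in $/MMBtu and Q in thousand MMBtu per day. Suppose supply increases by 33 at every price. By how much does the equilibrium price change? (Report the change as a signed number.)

ΔP = -3

In direct form, Qd = 782.2 - 5P.
At equilibrium Qd = Qs, so 782.2 - 5P = 413.7 + 6P; collecting terms, 368.5 = 11P and P* = 33.5.
From the demand curve, Q* = 782.2 - 5(33.5) = 614.7.
After the shift, supply is Qs = 446.7 + 6P.
New equilibrium: 335.5 = 11P, so P = 30.5 and Q = 629.7.
ΔP = 30.5 - 33.5 = -3.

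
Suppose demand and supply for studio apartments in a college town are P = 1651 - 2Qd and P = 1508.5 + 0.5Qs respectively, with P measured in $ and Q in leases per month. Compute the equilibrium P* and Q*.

In direct form, Qd = 825.5 - 0.5P and Qs = -3017 + 2P.
The market clears where 825.5 - 0.5P = -3017 + 2P. Rearranging, 2.5P = 3842.5, hence P* = 1537.
From the demand curve, Q* = 825.5 - 0.5(1537) = 57.

P* = 1537, Q* = 57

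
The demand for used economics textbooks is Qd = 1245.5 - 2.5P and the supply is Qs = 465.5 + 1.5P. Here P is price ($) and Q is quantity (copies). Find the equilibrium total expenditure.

At equilibrium Qd = Qs, so 1245.5 - 2.5P = 465.5 + 1.5P; collecting terms, 780 = 4P and P* = 195.
From the demand curve, Q* = 1245.5 - 2.5(195) = 758.
Total expenditure = P* × Q* = 195 × 758 = 147810.

Total expenditure = 147810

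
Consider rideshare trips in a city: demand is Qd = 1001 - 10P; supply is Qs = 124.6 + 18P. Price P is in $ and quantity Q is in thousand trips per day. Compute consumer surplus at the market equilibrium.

Set Qd = Qs: 1001 - 10P = 124.6 + 18P, so 876.4 = 28P and P* = 31.3.
Substitute back: Q* = 1001 - 10(31.3) = 688.
Demand choke price (Qd = 0): P = 1001/10 = 100.1. Consumer surplus = ½ × (100.1 - 31.3) × 688 = 23667.2.

Consumer surplus = 23667.2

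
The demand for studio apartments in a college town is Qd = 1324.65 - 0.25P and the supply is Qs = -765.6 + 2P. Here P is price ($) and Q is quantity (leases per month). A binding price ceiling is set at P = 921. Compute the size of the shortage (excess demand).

Shortage = 18

Evaluating both curves at the ceiling price 921 gives Qd = 1094.4, Qs = 1076.4.
Shortage = Qd - Qs = 1094.4 - 1076.4 = 18.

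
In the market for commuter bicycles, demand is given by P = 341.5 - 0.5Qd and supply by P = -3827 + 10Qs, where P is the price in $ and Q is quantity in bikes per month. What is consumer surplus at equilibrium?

Inverting to quantity form: Qd = 683 - 2P and Qs = 382.7 + 0.1P.
Set Qd = Qs: 683 - 2P = 382.7 + 0.1P, so 300.3 = 2.1P and P* = 143.
From the demand curve, Q* = 683 - 2(143) = 397.
Demand choke price (Qd = 0): P = 683/2 = 341.5. Consumer surplus = ½ × (341.5 - 143) × 397 = 39402.25.

Consumer surplus = 39402.25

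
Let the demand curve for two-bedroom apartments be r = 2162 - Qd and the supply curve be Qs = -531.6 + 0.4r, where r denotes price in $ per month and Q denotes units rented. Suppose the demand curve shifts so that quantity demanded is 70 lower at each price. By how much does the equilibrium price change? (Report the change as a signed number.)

Δr = -50

Solving each curve for Q: Qd = 2162 - r.
The market clears where 2162 - r = -531.6 + 0.4r. Rearranging, 1.4r = 2693.6, hence r* = 1924.
Plugging r* into demand: Q* = 2162 - 1924 = 238.
After the shift, demand is Qd = 2092 - r.
The new intersection has 2623.6 = 1.4r, i.e. r = 1874, Q = 218.
Δr = 1874 - 1924 = -50.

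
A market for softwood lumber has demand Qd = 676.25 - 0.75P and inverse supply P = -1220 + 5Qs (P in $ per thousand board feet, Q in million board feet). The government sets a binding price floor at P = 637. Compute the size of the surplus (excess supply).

Solving each curve for Q: Qs = 244 + 0.2P.
At P = 637: Qd = 198.5 and Qs = 371.4.
Surplus = Qs - Qd = 371.4 - 198.5 = 172.9.

Surplus = 172.9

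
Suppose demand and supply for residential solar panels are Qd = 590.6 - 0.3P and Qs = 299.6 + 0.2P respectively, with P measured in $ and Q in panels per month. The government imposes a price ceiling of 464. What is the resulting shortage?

Evaluating both curves at the ceiling price 464 gives Qd = 451.4, Qs = 392.4.
Shortage = Qd - Qs = 451.4 - 392.4 = 59.

Shortage = 59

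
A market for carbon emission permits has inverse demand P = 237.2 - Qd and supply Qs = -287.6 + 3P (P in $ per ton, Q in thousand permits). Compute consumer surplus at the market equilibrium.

Consumer surplus = 5618

Solving each curve for Q: Qd = 237.2 - P.
At equilibrium Qd = Qs, so 237.2 - P = -287.6 + 3P; collecting terms, 524.8 = 4P and P* = 131.2.
Plugging P* into demand: Q* = 237.2 - 131.2 = 106.
Demand choke price (Qd = 0): P = 237.2. Consumer surplus = ½ × (237.2 - 131.2) × 106 = 5618.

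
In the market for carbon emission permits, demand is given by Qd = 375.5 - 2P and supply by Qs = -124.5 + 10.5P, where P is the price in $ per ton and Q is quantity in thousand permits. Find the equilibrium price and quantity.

Set Qd = Qs: 375.5 - 2P = -124.5 + 10.5P, so 500 = 12.5P and P* = 40.
From the demand curve, Q* = 375.5 - 2(40) = 295.5.

P* = 40, Q* = 295.5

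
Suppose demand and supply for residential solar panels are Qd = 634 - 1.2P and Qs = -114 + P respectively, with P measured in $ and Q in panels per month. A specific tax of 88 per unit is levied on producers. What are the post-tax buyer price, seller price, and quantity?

P_b = 380, P_s = 292, Q = 178

Producers keep P_s = P_b - 88 per unit, so supply in terms of the buyer price is Qs = -202 + P_b.
Market clearing requires 634 - 1.2P_b = -202 + P_b; hence 836 = 2.2P_b and P_b = 380.
So P_s = 292 and the quantity traded is Q = 634 - 1.2(380) = 178.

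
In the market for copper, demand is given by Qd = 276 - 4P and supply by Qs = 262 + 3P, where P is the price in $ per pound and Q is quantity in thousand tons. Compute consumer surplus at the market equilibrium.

At equilibrium Qd = Qs, so 276 - 4P = 262 + 3P; collecting terms, 14 = 7P and P* = 2.
Plugging P* into demand: Q* = 276 - 4(2) = 268.
Demand choke price (Qd = 0): P = 276/4 = 69. Consumer surplus = ½ × (69 - 2) × 268 = 8978.

Consumer surplus = 8978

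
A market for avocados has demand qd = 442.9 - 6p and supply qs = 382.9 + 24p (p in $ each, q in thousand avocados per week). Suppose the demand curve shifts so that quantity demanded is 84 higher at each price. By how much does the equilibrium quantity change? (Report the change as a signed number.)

Δq = 67.2

Set qd = qs: 442.9 - 6p = 382.9 + 24p, so 60 = 30p and p* = 2.
Then q* = 442.9 - 6(2) = 430.9.
After the shift, demand is qd = 526.9 - 6p.
The new intersection has 144 = 30p, i.e. p = 4.8, q = 498.1.
Δq = 498.1 - 430.9 = 67.2.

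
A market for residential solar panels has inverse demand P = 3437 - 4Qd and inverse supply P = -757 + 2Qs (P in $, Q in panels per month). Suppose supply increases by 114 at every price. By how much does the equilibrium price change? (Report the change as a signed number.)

Rewriting in direct form: Qd = 859.25 - 0.25P and Qs = 378.5 + 0.5P.
Set Qd = Qs: 859.25 - 0.25P = 378.5 + 0.5P, so 480.75 = 0.75P and P* = 641.
Plugging P* into demand: Q* = 859.25 - 0.25(641) = 699.
After the shift, supply is Qs = 492.5 + 0.5P.
The new intersection has 366.75 = 0.75P, i.e. P = 489, Q = 737.
ΔP = 489 - 641 = -152.

ΔP = -152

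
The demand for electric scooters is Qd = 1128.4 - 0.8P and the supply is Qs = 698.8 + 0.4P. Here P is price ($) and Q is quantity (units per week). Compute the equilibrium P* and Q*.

P* = 358, Q* = 842

Equating demand and supply, 1128.4 - 0.8P = 698.8 + 0.4P gives 1.2P = 429.6, so P* = 358.
From the demand curve, Q* = 1128.4 - 0.8(358) = 842.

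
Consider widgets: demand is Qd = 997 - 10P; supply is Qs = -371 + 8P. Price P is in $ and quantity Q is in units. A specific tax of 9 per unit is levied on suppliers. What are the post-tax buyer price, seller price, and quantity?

P_b = 80, P_s = 71, Q = 197

With a tax of 9 on suppliers, they supply based on the net price P_s = P_b - 9, so Qs = -443 + 8P_b.
Set Qd = Qs: 997 - 10P_b = -443 + 8P_b, so 1440 = 18P_b and P_b = 80.
Then P_s = 80 - 9 = 71 and Q = 997 - 10(80) = 197.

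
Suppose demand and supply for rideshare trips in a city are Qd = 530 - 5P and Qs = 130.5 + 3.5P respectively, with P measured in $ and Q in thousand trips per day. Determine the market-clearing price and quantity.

P* = 47, Q* = 295

At equilibrium Qd = Qs, so 530 - 5P = 130.5 + 3.5P; collecting terms, 399.5 = 8.5P and P* = 47.
From the demand curve, Q* = 530 - 5(47) = 295.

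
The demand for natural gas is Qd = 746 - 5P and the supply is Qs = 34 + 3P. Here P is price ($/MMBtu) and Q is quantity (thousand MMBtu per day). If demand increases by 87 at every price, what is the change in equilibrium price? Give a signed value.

Equating demand and supply, 746 - 5P = 34 + 3P gives 8P = 712, so P* = 89.
Then Q* = 746 - 5(89) = 301.
After the shift, demand is Qd = 833 - 5P.
The new intersection has 799 = 8P, i.e. P = 99.875, Q = 333.625.
ΔP = 99.875 - 89 = 10.875.

ΔP = 10.875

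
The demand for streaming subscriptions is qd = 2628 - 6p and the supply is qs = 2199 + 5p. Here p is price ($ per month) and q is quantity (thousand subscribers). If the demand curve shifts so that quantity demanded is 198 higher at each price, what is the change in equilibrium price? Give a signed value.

Equating demand and supply, 2628 - 6p = 2199 + 5p gives 11p = 429, so p* = 39.
From the demand curve, q* = 2628 - 6(39) = 2394.
After the shift, demand is qd = 2826 - 6p.
New equilibrium: 627 = 11p, so p = 57 and q = 2484.
Δp = 57 - 39 = 18.

Δp = 18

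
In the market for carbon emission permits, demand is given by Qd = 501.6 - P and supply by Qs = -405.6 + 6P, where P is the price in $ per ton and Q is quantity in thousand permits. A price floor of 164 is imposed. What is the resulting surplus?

Evaluating both curves at the floor price 164 gives Qd = 337.6, Qs = 578.4.
Surplus = Qs - Qd = 578.4 - 337.6 = 240.8.

Surplus = 240.8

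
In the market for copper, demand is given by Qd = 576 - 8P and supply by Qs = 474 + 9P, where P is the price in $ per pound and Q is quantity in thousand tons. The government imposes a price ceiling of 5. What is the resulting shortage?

Shortage = 17

With P fixed at 5, quantity demanded is 536 and quantity supplied is 519.
Shortage = Qd - Qs = 536 - 519 = 17.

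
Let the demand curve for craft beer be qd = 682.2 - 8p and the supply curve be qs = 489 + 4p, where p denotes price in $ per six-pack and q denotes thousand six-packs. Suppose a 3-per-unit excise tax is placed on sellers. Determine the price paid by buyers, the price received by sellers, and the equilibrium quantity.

The tax drives a wedge p_b - p_s = 3. Substituting p_s = p_b - 3 into supply: qs = 477 + 4p_b.
Set qd = qs: 682.2 - 8p_b = 477 + 4p_b, so 205.2 = 12p_b and p_b = 17.1.
Then p_s = 17.1 - 3 = 14.1 and q = 682.2 - 8(17.1) = 545.4.

p_b = 17.1, p_s = 14.1, q = 545.4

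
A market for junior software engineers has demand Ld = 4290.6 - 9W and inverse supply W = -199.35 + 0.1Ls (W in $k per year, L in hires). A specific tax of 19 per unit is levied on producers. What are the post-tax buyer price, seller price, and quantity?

In direct form, Ls = 1993.5 + 10W.
Producers keep W_s = W_b - 19 per unit, so supply in terms of the buyer price is Ls = 1803.5 + 10W_b.
Market clearing requires 4290.6 - 9W_b = 1803.5 + 10W_b; hence 2487.1 = 19W_b and W_b = 130.9.
Then W_s = 130.9 - 19 = 111.9 and L = 4290.6 - 9(130.9) = 3112.5.

W_b = 130.9, W_s = 111.9, L = 3112.5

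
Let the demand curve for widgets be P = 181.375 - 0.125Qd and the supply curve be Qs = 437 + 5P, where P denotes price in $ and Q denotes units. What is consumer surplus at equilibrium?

Rewriting in direct form: Qd = 1451 - 8P.
Set Qd = Qs: 1451 - 8P = 437 + 5P, so 1014 = 13P and P* = 78.
Plugging P* into demand: Q* = 1451 - 8(78) = 827.
Demand choke price (Qd = 0): P = 1451/8 = 181.375. Consumer surplus = ½ × (181.375 - 78) × 827 = 42745.5625.

Consumer surplus = 42745.5625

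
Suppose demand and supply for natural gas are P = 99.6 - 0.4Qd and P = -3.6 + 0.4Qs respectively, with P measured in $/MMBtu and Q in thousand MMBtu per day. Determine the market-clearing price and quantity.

P* = 48, Q* = 129

Rewriting in direct form: Qd = 249 - 2.5P and Qs = 9 + 2.5P.
Set Qd = Qs: 249 - 2.5P = 9 + 2.5P, so 240 = 5P and P* = 48.
Then Q* = 249 - 2.5(48) = 129.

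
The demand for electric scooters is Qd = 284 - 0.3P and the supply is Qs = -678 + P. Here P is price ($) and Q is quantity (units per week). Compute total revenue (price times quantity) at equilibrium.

Total revenue = 45880

At equilibrium Qd = Qs, so 284 - 0.3P = -678 + P; collecting terms, 962 = 1.3P and P* = 740.
From the demand curve, Q* = 284 - 0.3(740) = 62.
Total revenue = P* × Q* = 740 × 62 = 45880.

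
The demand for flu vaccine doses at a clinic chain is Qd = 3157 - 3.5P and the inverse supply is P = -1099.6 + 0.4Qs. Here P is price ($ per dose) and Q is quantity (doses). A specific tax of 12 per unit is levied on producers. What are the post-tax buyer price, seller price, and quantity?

P_b = 73, P_s = 61, Q = 2901.5

Solving each curve for Q: Qs = 2749 + 2.5P.
Producers keep P_s = P_b - 12 per unit, so supply in terms of the buyer price is Qs = 2719 + 2.5P_b.
Market clearing requires 3157 - 3.5P_b = 2719 + 2.5P_b; hence 438 = 6P_b and P_b = 73.
So P_s = 61 and the quantity traded is Q = 3157 - 3.5(73) = 2901.5.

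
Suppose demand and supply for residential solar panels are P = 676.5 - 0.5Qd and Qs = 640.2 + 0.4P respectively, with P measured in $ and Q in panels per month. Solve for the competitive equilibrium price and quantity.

P* = 297, Q* = 759

In direct form, Qd = 1353 - 2P.
Equating demand and supply, 1353 - 2P = 640.2 + 0.4P gives 2.4P = 712.8, so P* = 297.
From the demand curve, Q* = 1353 - 2(297) = 759.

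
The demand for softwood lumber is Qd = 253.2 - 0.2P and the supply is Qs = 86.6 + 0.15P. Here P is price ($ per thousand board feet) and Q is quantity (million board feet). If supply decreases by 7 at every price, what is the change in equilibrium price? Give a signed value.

ΔP = 20

Set Qd = Qs: 253.2 - 0.2P = 86.6 + 0.15P, so 166.6 = 0.35P and P* = 476.
Plugging P* into demand: Q* = 253.2 - 0.2(476) = 158.
After the shift, supply is Qs = 79.6 + 0.15P.
New equilibrium: 173.6 = 0.35P, so P = 496 and Q = 154.
ΔP = 496 - 476 = 20.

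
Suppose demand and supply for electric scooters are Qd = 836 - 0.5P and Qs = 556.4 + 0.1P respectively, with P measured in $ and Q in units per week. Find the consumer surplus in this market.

At equilibrium Qd = Qs, so 836 - 0.5P = 556.4 + 0.1P; collecting terms, 279.6 = 0.6P and P* = 466.
Substitute back: Q* = 836 - 0.5(466) = 603.
Demand choke price (Qd = 0): P = 836/0.5 = 1672. Consumer surplus = ½ × (1672 - 466) × 603 = 363609.

Consumer surplus = 363609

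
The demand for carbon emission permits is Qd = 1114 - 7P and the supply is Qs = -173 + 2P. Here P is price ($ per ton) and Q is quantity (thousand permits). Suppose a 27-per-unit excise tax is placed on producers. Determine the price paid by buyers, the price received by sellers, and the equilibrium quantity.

The tax drives a wedge P_b - P_s = 27. Substituting P_s = P_b - 27 into supply: Qs = -227 + 2P_b.
Market clearing requires 1114 - 7P_b = -227 + 2P_b; hence 1341 = 9P_b and P_b = 149.
So P_s = 122 and the quantity traded is Q = 1114 - 7(149) = 71.

P_b = 149, P_s = 122, Q = 71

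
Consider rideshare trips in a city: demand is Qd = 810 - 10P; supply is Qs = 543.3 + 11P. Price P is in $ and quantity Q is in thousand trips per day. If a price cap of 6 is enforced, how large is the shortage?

Shortage = 140.7

With P fixed at 6, quantity demanded is 750 and quantity supplied is 609.3.
Shortage = Qd - Qs = 750 - 609.3 = 140.7.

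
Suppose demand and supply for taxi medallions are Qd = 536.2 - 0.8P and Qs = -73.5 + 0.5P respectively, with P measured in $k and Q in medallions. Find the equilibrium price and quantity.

Set Qd = Qs: 536.2 - 0.8P = -73.5 + 0.5P, so 609.7 = 1.3P and P* = 469.
Substitute back: Q* = 536.2 - 0.8(469) = 161.

P* = 469, Q* = 161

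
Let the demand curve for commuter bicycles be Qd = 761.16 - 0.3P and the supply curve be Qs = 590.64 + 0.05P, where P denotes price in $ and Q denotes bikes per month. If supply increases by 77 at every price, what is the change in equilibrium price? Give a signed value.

ΔP = -220

Equating demand and supply, 761.16 - 0.3P = 590.64 + 0.05P gives 0.35P = 170.52, so P* = 487.2.
Then Q* = 761.16 - 0.3(487.2) = 615.
After the shift, supply is Qs = 667.64 + 0.05P.
New equilibrium: 93.52 = 0.35P, so P = 267.2 and Q = 681.
ΔP = 267.2 - 487.2 = -220.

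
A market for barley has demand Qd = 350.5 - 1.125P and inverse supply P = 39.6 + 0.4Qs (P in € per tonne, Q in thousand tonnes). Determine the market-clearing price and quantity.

P* = 124, Q* = 211

Solving each curve for Q: Qs = -99 + 2.5P.
The market clears where 350.5 - 1.125P = -99 + 2.5P. Rearranging, 3.625P = 449.5, hence P* = 124.
Plugging P* into demand: Q* = 350.5 - 1.125(124) = 211.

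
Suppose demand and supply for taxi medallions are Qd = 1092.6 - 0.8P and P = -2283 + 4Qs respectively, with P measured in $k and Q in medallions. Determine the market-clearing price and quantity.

P* = 497, Q* = 695

Solving each curve for Q: Qs = 570.75 + 0.25P.
At equilibrium Qd = Qs, so 1092.6 - 0.8P = 570.75 + 0.25P; collecting terms, 521.85 = 1.05P and P* = 497.
Plugging P* into demand: Q* = 1092.6 - 0.8(497) = 695.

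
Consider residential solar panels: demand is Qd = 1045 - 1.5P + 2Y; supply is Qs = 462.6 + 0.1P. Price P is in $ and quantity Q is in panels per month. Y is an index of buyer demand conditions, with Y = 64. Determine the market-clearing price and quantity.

With Y = 64, demand is Qd = 1173 - 1.5P.
The market clears where 1173 - 1.5P = 462.6 + 0.1P. Rearranging, 1.6P = 710.4, hence P* = 444.
Then Q* = 1173 - 1.5(444) = 507.

P* = 444, Q* = 507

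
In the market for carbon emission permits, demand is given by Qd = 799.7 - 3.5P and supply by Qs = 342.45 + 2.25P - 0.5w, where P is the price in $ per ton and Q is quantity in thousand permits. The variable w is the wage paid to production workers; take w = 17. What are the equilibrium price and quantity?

P* = 81, Q* = 516.2

With w = 17, supply is Qs = 333.95 + 2.25P.
At equilibrium Qd = Qs, so 799.7 - 3.5P = 333.95 + 2.25P; collecting terms, 465.75 = 5.75P and P* = 81.
Then Q* = 799.7 - 3.5(81) = 516.2.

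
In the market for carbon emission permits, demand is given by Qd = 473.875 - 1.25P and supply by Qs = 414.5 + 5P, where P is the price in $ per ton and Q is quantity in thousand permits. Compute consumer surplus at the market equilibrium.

Equating demand and supply, 473.875 - 1.25P = 414.5 + 5P gives 6.25P = 59.375, so P* = 9.5.
Substitute back: Q* = 473.875 - 1.25(9.5) = 462.
Demand choke price (Qd = 0): P = 473.875/1.25 = 379.1. Consumer surplus = ½ × (379.1 - 9.5) × 462 = 85377.6.

Consumer surplus = 85377.6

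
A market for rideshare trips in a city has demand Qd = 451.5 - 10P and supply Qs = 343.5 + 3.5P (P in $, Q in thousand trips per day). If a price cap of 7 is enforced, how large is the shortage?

With P fixed at 7, quantity demanded is 381.5 and quantity supplied is 368.
Shortage = Qd - Qs = 381.5 - 368 = 13.5.

Shortage = 13.5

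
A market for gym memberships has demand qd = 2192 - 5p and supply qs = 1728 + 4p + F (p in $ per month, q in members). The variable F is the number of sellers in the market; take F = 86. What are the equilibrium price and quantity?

p* = 42, q* = 1982

With F = 86, supply is qs = 1814 + 4p.
At equilibrium qd = qs, so 2192 - 5p = 1814 + 4p; collecting terms, 378 = 9p and p* = 42.
Plugging p* into demand: q* = 2192 - 5(42) = 1982.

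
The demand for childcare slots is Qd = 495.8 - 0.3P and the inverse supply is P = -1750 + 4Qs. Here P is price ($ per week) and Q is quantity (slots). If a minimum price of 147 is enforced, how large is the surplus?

Surplus = 22.55

Solving each curve for Q: Qs = 437.5 + 0.25P.
With P fixed at 147, quantity demanded is 451.7 and quantity supplied is 474.25.
Surplus = Qs - Qd = 474.25 - 451.7 = 22.55.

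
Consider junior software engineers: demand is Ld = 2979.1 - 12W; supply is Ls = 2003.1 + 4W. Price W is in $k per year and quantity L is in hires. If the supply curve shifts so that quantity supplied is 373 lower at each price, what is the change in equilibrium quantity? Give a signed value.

Set Ld = Ls: 2979.1 - 12W = 2003.1 + 4W, so 976 = 16W and W* = 61.
From the demand curve, L* = 2979.1 - 12(61) = 2247.1.
After the shift, supply is Ls = 1630.1 + 4W.
Re-solving, 16W = 1349 gives W = 84.3125 and L = 1967.35.
ΔL = 1967.35 - 2247.1 = -279.75.

ΔL = -279.75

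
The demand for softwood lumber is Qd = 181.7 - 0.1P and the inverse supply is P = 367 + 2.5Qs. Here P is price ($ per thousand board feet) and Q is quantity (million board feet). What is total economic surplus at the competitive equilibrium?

Total surplus = 84100

Solving each curve for Q: Qs = -146.8 + 0.4P.
Set Qd = Qs: 181.7 - 0.1P = -146.8 + 0.4P, so 328.5 = 0.5P and P* = 657.
Then Q* = 181.7 - 0.1(657) = 116.
Demand choke price = 1817; supply choke price = 367. CS = ½(1817 - 657)(116) = 67280; PS = ½(657 - 367)(116) = 16820. Total surplus = 84100.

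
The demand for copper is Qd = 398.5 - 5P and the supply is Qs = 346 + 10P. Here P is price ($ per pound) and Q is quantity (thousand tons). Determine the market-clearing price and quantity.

P* = 3.5, Q* = 381

Set Qd = Qs: 398.5 - 5P = 346 + 10P, so 52.5 = 15P and P* = 3.5.
Plugging P* into demand: Q* = 398.5 - 5(3.5) = 381.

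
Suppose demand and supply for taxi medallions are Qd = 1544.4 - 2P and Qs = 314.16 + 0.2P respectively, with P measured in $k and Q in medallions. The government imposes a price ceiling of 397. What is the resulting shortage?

Shortage = 356.84

With P fixed at 397, quantity demanded is 750.4 and quantity supplied is 393.56.
Shortage = Qd - Qs = 750.4 - 393.56 = 356.84.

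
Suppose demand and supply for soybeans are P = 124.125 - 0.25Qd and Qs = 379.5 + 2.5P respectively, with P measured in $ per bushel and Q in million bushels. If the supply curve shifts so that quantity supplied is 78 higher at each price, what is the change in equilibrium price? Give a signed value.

In direct form, Qd = 496.5 - 4P.
At equilibrium Qd = Qs, so 496.5 - 4P = 379.5 + 2.5P; collecting terms, 117 = 6.5P and P* = 18.
Then Q* = 496.5 - 4(18) = 424.5.
After the shift, supply is Qs = 457.5 + 2.5P.
New equilibrium: 39 = 6.5P, so P = 6 and Q = 472.5.
ΔP = 6 - 18 = -12.

ΔP = -12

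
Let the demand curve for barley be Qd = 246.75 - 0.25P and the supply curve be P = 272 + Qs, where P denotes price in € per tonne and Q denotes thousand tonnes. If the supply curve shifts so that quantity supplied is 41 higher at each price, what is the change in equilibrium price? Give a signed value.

Solving each curve for Q: Qs = -272 + P.
Set Qd = Qs: 246.75 - 0.25P = -272 + P, so 518.75 = 1.25P and P* = 415.
Plugging P* into demand: Q* = 246.75 - 0.25(415) = 143.
After the shift, supply is Qs = -231 + P.
Re-solving, 1.25P = 477.75 gives P = 382.2 and Q = 151.2.
ΔP = 382.2 - 415 = -32.8.

ΔP = -32.8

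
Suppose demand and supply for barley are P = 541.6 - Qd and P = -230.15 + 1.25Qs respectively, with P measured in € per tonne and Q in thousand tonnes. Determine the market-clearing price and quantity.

Inverting to quantity form: Qd = 541.6 - P and Qs = 184.12 + 0.8P.
Equating demand and supply, 541.6 - P = 184.12 + 0.8P gives 1.8P = 357.48, so P* = 198.6.
Substitute back: Q* = 541.6 - 198.6 = 343.

P* = 198.6, Q* = 343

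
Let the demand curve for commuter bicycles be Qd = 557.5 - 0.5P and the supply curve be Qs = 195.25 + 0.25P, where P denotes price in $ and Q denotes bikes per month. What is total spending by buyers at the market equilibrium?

Total spending by buyers = 152628

Equating demand and supply, 557.5 - 0.5P = 195.25 + 0.25P gives 0.75P = 362.25, so P* = 483.
Then Q* = 557.5 - 0.5(483) = 316.
Total spending by buyers = P* × Q* = 483 × 316 = 152628.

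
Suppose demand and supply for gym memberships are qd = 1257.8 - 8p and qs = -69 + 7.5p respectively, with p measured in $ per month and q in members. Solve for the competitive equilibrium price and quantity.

p* = 85.6, q* = 573

Set qd = qs: 1257.8 - 8p = -69 + 7.5p, so 1326.8 = 15.5p and p* = 85.6.
Substitute back: q* = 1257.8 - 8(85.6) = 573.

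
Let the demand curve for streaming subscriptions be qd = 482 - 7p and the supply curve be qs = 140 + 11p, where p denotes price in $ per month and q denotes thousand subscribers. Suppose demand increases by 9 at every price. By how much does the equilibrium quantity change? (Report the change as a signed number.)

Δq = 5.5

Set qd = qs: 482 - 7p = 140 + 11p, so 342 = 18p and p* = 19.
Substitute back: q* = 482 - 7(19) = 349.
After the shift, demand is qd = 491 - 7p.
New equilibrium: 351 = 18p, so p = 19.5 and q = 354.5.
Δq = 354.5 - 349 = 5.5.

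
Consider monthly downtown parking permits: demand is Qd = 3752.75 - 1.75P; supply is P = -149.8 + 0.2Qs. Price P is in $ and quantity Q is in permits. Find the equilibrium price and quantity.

Inverting to quantity form: Qs = 749 + 5P.
The market clears where 3752.75 - 1.75P = 749 + 5P. Rearranging, 6.75P = 3003.75, hence P* = 445.
Plugging P* into demand: Q* = 3752.75 - 1.75(445) = 2974.

P* = 445, Q* = 2974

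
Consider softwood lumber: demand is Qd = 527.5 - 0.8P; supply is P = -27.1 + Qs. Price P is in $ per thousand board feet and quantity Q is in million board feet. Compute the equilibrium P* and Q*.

Solving each curve for Q: Qs = 27.1 + P.
Equating demand and supply, 527.5 - 0.8P = 27.1 + P gives 1.8P = 500.4, so P* = 278.
From the demand curve, Q* = 527.5 - 0.8(278) = 305.1.

P* = 278, Q* = 305.1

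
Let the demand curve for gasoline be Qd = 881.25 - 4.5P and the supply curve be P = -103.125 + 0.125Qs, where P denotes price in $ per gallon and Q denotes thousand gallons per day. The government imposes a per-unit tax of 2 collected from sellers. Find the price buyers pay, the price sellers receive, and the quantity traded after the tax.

P_b = 5.78, P_s = 3.78, Q = 855.24

In direct form, Qs = 825 + 8P.
Sellers keep P_s = P_b - 2 per unit, so supply in terms of the buyer price is Qs = 809 + 8P_b.
Market clearing requires 881.25 - 4.5P_b = 809 + 8P_b; hence 72.25 = 12.5P_b and P_b = 5.78.
Then P_s = 5.78 - 2 = 3.78 and Q = 881.25 - 4.5(5.78) = 855.24.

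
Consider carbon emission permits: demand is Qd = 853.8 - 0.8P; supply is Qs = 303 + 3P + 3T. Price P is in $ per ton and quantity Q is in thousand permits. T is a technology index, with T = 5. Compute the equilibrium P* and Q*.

P* = 141, Q* = 741

With T = 5, supply is Qs = 318 + 3P.
The market clears where 853.8 - 0.8P = 318 + 3P. Rearranging, 3.8P = 535.8, hence P* = 141.
Substitute back: Q* = 853.8 - 0.8(141) = 741.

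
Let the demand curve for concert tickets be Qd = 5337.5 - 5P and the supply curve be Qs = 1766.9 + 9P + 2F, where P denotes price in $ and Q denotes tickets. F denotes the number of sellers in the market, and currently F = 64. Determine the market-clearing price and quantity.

P* = 245.9, Q* = 4108

With F = 64, supply is Qs = 1894.9 + 9P.
The market clears where 5337.5 - 5P = 1894.9 + 9P. Rearranging, 14P = 3442.6, hence P* = 245.9.
From the demand curve, Q* = 5337.5 - 5(245.9) = 4108.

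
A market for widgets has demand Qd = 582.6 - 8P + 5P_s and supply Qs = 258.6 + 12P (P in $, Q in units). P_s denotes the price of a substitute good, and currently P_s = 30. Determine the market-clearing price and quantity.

P* = 23.7, Q* = 543

With P_s = 30, demand is Qd = 732.6 - 8P.
Equating demand and supply, 732.6 - 8P = 258.6 + 12P gives 20P = 474, so P* = 23.7.
Substitute back: Q* = 732.6 - 8(23.7) = 543.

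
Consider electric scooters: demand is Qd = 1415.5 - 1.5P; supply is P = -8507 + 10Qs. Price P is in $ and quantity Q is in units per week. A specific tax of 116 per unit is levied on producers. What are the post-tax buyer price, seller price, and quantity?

Inverting to quantity form: Qs = 850.7 + 0.1P.
With a tax of 116 on producers, they supply based on the net price P_s = P_b - 116, so Qs = 839.1 + 0.1P_b.
Equate demand and the shifted supply: 1415.5 - 1.5P_b = 839.1 + 0.1P_b, giving 1.6P_b = 576.4, so P_b = 360.25.
So P_s = 244.25 and the quantity traded is Q = 1415.5 - 1.5(360.25) = 875.125.

P_b = 360.25, P_s = 244.25, Q = 875.125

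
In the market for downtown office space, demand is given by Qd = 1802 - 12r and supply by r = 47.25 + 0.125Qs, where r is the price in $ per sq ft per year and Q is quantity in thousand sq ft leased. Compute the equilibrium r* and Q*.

r* = 109, Q* = 494

In direct form, Qs = -378 + 8r.
Set Qd = Qs: 1802 - 12r = -378 + 8r, so 2180 = 20r and r* = 109.
Substitute back: Q* = 1802 - 12(109) = 494.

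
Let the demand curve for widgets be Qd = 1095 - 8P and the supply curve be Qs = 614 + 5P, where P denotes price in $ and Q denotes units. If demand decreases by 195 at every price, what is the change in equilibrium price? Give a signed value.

ΔP = -15

Set Qd = Qs: 1095 - 8P = 614 + 5P, so 481 = 13P and P* = 37.
From the demand curve, Q* = 1095 - 8(37) = 799.
After the shift, demand is Qd = 900 - 8P.
The new intersection has 286 = 13P, i.e. P = 22, Q = 724.
ΔP = 22 - 37 = -15.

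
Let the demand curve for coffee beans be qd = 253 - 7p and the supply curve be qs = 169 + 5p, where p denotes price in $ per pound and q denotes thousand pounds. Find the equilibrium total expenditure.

The market clears where 253 - 7p = 169 + 5p. Rearranging, 12p = 84, hence p* = 7.
Then q* = 253 - 7(7) = 204.
Total expenditure = p* × q* = 7 × 204 = 1428.

Total expenditure = 1428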